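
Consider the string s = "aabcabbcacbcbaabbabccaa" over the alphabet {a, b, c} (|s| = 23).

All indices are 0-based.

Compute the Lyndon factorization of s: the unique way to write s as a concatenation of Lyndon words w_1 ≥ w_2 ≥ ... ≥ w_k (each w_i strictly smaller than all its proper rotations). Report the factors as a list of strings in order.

emit factor 1: 'aabcabbcacbcb' (i=0, period=13)
emit factor 2: 'aabbabcc' (i=13, period=8)
emit factor 3: 'a' (i=21, period=1)
emit factor 4: 'a' (i=22, period=1)

["aabcabbcacbcb", "aabbabcc", "a", "a"]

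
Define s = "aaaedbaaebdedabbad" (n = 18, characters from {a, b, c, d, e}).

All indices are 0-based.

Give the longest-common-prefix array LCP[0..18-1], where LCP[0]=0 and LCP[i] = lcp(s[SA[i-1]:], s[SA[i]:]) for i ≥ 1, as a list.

rank | idx | suffix
   0 |   0 | aaaedbaaebdedabbad
   1 |   6 | aaebdedabbad
   2 |   1 | aaedbaaebdedabbad
   3 |  13 | abbad
   4 |  16 | ad
   5 |   7 | aebdedabbad
   6 |   2 | aedbaaebdedabbad
   7 |   5 | baaebdedabbad
   8 |  15 | bad
   9 |  14 | bbad
  10 |   9 | bdedabbad
  11 |  17 | d
  12 |  12 | dabbad
  13 |   4 | dbaaebdedabbad
  14 |  10 | dedabbad
  15 |   8 | ebdedabbad
  16 |  11 | edabbad
  17 |   3 | edbaaebdedabbad

SA = [0, 6, 1, 13, 16, 7, 2, 5, 15, 14, 9, 17, 12, 4, 10, 8, 11, 3]
i: (SA[i-1],SA[i]) lcp shared
  1: (0,6) 2 'aa'
  2: (6,1) 3 'aae'
  3: (1,13) 1 'a'
  4: (13,16) 1 'a'
  5: (16,7) 1 'a'
  6: (7,2) 2 'ae'
  7: (2,5) 0 ''
  8: (5,15) 2 'ba'
  9: (15,14) 1 'b'
  10: (14,9) 1 'b'
  11: (9,17) 0 ''
  12: (17,12) 1 'd'
  13: (12,4) 1 'd'
  14: (4,10) 1 'd'
  15: (10,8) 0 ''
  16: (8,11) 1 'e'
  17: (11,3) 2 'ed'

[0, 2, 3, 1, 1, 1, 2, 0, 2, 1, 1, 0, 1, 1, 1, 0, 1, 2]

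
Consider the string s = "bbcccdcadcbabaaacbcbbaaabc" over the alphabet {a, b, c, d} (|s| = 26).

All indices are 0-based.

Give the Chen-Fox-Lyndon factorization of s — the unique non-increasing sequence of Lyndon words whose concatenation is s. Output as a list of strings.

emit factor 1: 'bbcccdc' (i=0, period=7)
emit factor 2: 'adcb' (i=7, period=4)
emit factor 3: 'ab' (i=11, period=2)
emit factor 4: 'aaacbcbb' (i=13, period=8)
emit factor 5: 'aaabc' (i=21, period=5)

["bbcccdc", "adcb", "ab", "aaacbcbb", "aaabc"]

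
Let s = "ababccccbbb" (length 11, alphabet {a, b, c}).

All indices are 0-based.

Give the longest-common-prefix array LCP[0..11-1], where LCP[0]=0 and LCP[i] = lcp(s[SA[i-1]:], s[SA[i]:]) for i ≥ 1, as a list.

rank | idx | suffix
   0 |   0 | ababccccbbb
   1 |   2 | abccccbbb
   2 |  10 | b
   3 |   1 | babccccbbb
   4 |   9 | bb
   5 |   8 | bbb
   6 |   3 | bccccbbb
   7 |   7 | cbbb
   8 |   6 | ccbbb
   9 |   5 | cccbbb
  10 |   4 | ccccbbb

SA = [0, 2, 10, 1, 9, 8, 3, 7, 6, 5, 4]
[i] adj suffixes → lcp
  [1] 0/2 → 2 ('ab')
  [2] 2/10 → 0 ('')
  [3] 10/1 → 1 ('b')
  [4] 1/9 → 1 ('b')
  [5] 9/8 → 2 ('bb')
  [6] 8/3 → 1 ('b')
  [7] 3/7 → 0 ('')
  [8] 7/6 → 1 ('c')
  [9] 6/5 → 2 ('cc')
  [10] 5/4 → 3 ('ccc')

[0, 2, 0, 1, 1, 2, 1, 0, 1, 2, 3]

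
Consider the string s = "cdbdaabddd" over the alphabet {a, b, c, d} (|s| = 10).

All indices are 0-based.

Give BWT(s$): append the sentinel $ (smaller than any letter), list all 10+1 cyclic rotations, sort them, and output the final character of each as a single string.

rank  rotation     last
    0  $cdbdaabddd  d
    1  aabddd$cdbd  d
    2  abddd$cdbda  a
    3  bdaabddd$cd  d
    4  bddd$cdbdaa  a
    5  cdbdaabddd$  $
    6  d$cdbdaabdd  d
    7  daabddd$cdb  b
    8  dbdaabddd$c  c
    9  dd$cdbdaabd  d
   10  ddd$cdbdaab  b

ddada$dbcdb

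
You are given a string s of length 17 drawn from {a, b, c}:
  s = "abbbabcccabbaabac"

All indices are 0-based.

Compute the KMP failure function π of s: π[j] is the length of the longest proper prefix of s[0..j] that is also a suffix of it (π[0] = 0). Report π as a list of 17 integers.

π[0] = 0
j=1 s[j]='b': π[1]=0 (border '')
j=2 s[j]='b': π[2]=0 (border '')
j=3 s[j]='b': π[3]=0 (border '')
j=4 s[j]='a': π[4]=1 (border 'a')
j=5 s[j]='b': π[5]=2 (border 'ab')
j=6 s[j]='c': k: 2→0; π[6]=0 (border '')
j=7 s[j]='c': π[7]=0 (border '')
j=8 s[j]='c': π[8]=0 (border '')
j=9 s[j]='a': π[9]=1 (border 'a')
j=10 s[j]='b': π[10]=2 (border 'ab')
j=11 s[j]='b': π[11]=3 (border 'abb')
j=12 s[j]='a': k: 3→0; π[12]=1 (border 'a')
j=13 s[j]='a': k: 1→0; π[13]=1 (border 'a')
j=14 s[j]='b': π[14]=2 (border 'ab')
j=15 s[j]='a': k: 2→0; π[15]=1 (border 'a')
j=16 s[j]='c': k: 1→0; π[16]=0 (border '')

[0, 0, 0, 0, 1, 2, 0, 0, 0, 1, 2, 3, 1, 1, 2, 1, 0]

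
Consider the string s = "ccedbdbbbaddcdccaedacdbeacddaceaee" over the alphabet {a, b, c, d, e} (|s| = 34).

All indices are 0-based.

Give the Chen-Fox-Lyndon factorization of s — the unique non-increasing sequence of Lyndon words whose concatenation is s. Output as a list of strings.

["cced", "bd", "b", "b", "b", "addcdccaed", "acdbeacddaceaee"]

emit factor 1: 'cced' (i=0, period=4)
emit factor 2: 'bd' (i=4, period=2)
emit factor 3: 'b' (i=6, period=1)
emit factor 4: 'b' (i=7, period=1)
emit factor 5: 'b' (i=8, period=1)
emit factor 6: 'addcdccaed' (i=9, period=10)
emit factor 7: 'acdbeacddaceaee' (i=19, period=15)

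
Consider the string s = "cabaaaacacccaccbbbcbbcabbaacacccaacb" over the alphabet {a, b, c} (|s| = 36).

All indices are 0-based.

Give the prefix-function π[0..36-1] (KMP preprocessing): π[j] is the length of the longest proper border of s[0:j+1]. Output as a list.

[0, 0, 0, 0, 0, 0, 0, 1, 2, 1, 1, 1, 2, 1, 1, 0, 0, 0, 1, 0, 0, 1, 2, 3, 0, 0, 0, 1, 2, 1, 1, 1, 2, 0, 1, 0]

π[0] = 0
j=1 s[j]='a': π[1]=0 (border '')
j=2 s[j]='b': π[2]=0 (border '')
j=3 s[j]='a': π[3]=0 (border '')
j=4 s[j]='a': π[4]=0 (border '')
j=5 s[j]='a': π[5]=0 (border '')
j=6 s[j]='a': π[6]=0 (border '')
j=7 s[j]='c': π[7]=1 (border 'c')
j=8 s[j]='a': π[8]=2 (border 'ca')
j=9 s[j]='c': k: 2→0; π[9]=1 (border 'c')
j=10 s[j]='c': k: 1→0; π[10]=1 (border 'c')
j=11 s[j]='c': k: 1→0; π[11]=1 (border 'c')
j=12 s[j]='a': π[12]=2 (border 'ca')
j=13 s[j]='c': k: 2→0; π[13]=1 (border 'c')
j=14 s[j]='c': k: 1→0; π[14]=1 (border 'c')
j=15 s[j]='b': k: 1→0; π[15]=0 (border '')
j=16 s[j]='b': π[16]=0 (border '')
j=17 s[j]='b': π[17]=0 (border '')
j=18 s[j]='c': π[18]=1 (border 'c')
j=19 s[j]='b': k: 1→0; π[19]=0 (border '')
j=20 s[j]='b': π[20]=0 (border '')
j=21 s[j]='c': π[21]=1 (border 'c')
j=22 s[j]='a': π[22]=2 (border 'ca')
j=23 s[j]='b': π[23]=3 (border 'cab')
j=24 s[j]='b': k: 3→0; π[24]=0 (border '')
j=25 s[j]='a': π[25]=0 (border '')
j=26 s[j]='a': π[26]=0 (border '')
j=27 s[j]='c': π[27]=1 (border 'c')
j=28 s[j]='a': π[28]=2 (border 'ca')
j=29 s[j]='c': k: 2→0; π[29]=1 (border 'c')
j=30 s[j]='c': k: 1→0; π[30]=1 (border 'c')
j=31 s[j]='c': k: 1→0; π[31]=1 (border 'c')
j=32 s[j]='a': π[32]=2 (border 'ca')
j=33 s[j]='a': k: 2→0; π[33]=0 (border '')
j=34 s[j]='c': π[34]=1 (border 'c')
j=35 s[j]='b': k: 1→0; π[35]=0 (border '')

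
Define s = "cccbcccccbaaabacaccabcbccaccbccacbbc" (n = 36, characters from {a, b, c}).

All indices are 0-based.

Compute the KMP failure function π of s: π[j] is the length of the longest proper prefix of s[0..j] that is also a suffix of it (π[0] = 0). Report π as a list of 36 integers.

[0, 1, 2, 0, 1, 2, 3, 3, 3, 4, 0, 0, 0, 0, 0, 1, 0, 1, 2, 0, 0, 1, 0, 1, 2, 0, 1, 2, 0, 1, 2, 0, 1, 0, 0, 1]

π[0] = 0
j=1 s[j]='c': π[1]=1 (border 'c')
j=2 s[j]='c': π[2]=2 (border 'cc')
j=3 s[j]='b': k: 2→1→0; π[3]=0 (border '')
j=4 s[j]='c': π[4]=1 (border 'c')
j=5 s[j]='c': π[5]=2 (border 'cc')
j=6 s[j]='c': π[6]=3 (border 'ccc')
j=7 s[j]='c': k: 3→2; π[7]=3 (border 'ccc')
j=8 s[j]='c': k: 3→2; π[8]=3 (border 'ccc')
j=9 s[j]='b': π[9]=4 (border 'cccb')
j=10 s[j]='a': k: 4→0; π[10]=0 (border '')
j=11 s[j]='a': π[11]=0 (border '')
j=12 s[j]='a': π[12]=0 (border '')
j=13 s[j]='b': π[13]=0 (border '')
j=14 s[j]='a': π[14]=0 (border '')
j=15 s[j]='c': π[15]=1 (border 'c')
j=16 s[j]='a': k: 1→0; π[16]=0 (border '')
j=17 s[j]='c': π[17]=1 (border 'c')
j=18 s[j]='c': π[18]=2 (border 'cc')
j=19 s[j]='a': k: 2→1→0; π[19]=0 (border '')
j=20 s[j]='b': π[20]=0 (border '')
j=21 s[j]='c': π[21]=1 (border 'c')
j=22 s[j]='b': k: 1→0; π[22]=0 (border '')
j=23 s[j]='c': π[23]=1 (border 'c')
j=24 s[j]='c': π[24]=2 (border 'cc')
j=25 s[j]='a': k: 2→1→0; π[25]=0 (border '')
j=26 s[j]='c': π[26]=1 (border 'c')
j=27 s[j]='c': π[27]=2 (border 'cc')
j=28 s[j]='b': k: 2→1→0; π[28]=0 (border '')
j=29 s[j]='c': π[29]=1 (border 'c')
j=30 s[j]='c': π[30]=2 (border 'cc')
j=31 s[j]='a': k: 2→1→0; π[31]=0 (border '')
j=32 s[j]='c': π[32]=1 (border 'c')
j=33 s[j]='b': k: 1→0; π[33]=0 (border '')
j=34 s[j]='b': π[34]=0 (border '')
j=35 s[j]='c': π[35]=1 (border 'c')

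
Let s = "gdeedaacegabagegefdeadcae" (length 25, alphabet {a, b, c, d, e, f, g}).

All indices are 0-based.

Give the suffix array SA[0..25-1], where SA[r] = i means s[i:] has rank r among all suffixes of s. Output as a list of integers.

[5, 10, 6, 20, 23, 12, 11, 22, 7, 4, 21, 18, 1, 24, 19, 3, 2, 16, 8, 14, 17, 9, 0, 15, 13]

rank→(start, suffix):
  0 → (5, 'aacegabagegefdeadcae')
  1 → (10, 'abagegefdeadcae')
  2 → (6, 'acegabagegefdeadcae')
  3 → (20, 'adcae')
  4 → (23, 'ae')
  5 → (12, 'agegefdeadcae')
  6 → (11, 'bagegefdeadcae')
  7 → (22, 'cae')
  8 → (7, 'cegabagegefdeadcae')
  9 → (4, 'daacegabagegefdeadcae')
  10 → (21, 'dcae')
  11 → (18, 'deadcae')
  12 → (1, 'deedaacegabagegefdeadcae')
  13 → (24, 'e')
  14 → (19, 'eadcae')
  15 → (3, 'edaacegabagegefdeadcae')
  16 → (2, 'eedaacegabagegefdeadcae')
  17 → (16, 'efdeadcae')
  18 → (8, 'egabagegefdeadcae')
  19 → (14, 'egefdeadcae')
  20 → (17, 'fdeadcae')
  21 → (9, 'gabagegefdeadcae')
  22 → (0, 'gdeedaacegabagegefdeadcae')
  23 → (15, 'gefdeadcae')
  24 → (13, 'gegefdeadcae')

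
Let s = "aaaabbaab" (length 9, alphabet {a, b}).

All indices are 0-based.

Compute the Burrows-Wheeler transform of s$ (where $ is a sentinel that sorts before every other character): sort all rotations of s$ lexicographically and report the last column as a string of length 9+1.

b$abaaaaba

rank  rotation    last
    0  $aaaabbaab  b
    1  aaaabbaab$  $
    2  aaabbaab$a  a
    3  aab$aaaabb  b
    4  aabbaab$aa  a
    5  ab$aaaabba  a
    6  abbaab$aaa  a
    7  b$aaaabbaa  a
    8  baab$aaaab  b
    9  bbaab$aaaa  a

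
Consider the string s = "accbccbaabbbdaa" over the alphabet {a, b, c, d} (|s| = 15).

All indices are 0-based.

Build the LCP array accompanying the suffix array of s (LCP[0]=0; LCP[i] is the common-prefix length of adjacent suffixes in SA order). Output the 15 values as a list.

sorted suffixes:
  #0 SA[0]=14  'a'
  #1 SA[1]=13  'aa'
  #2 SA[2]=7  'aabbbdaa'
  #3 SA[3]=8  'abbbdaa'
  #4 SA[4]=0  'accbccbaabbbdaa'
  #5 SA[5]=6  'baabbbdaa'
  #6 SA[6]=9  'bbbdaa'
  #7 SA[7]=10  'bbdaa'
  #8 SA[8]=3  'bccbaabbbdaa'
  #9 SA[9]=11  'bdaa'
  #10 SA[10]=5  'cbaabbbdaa'
  #11 SA[11]=2  'cbccbaabbbdaa'
  #12 SA[12]=4  'ccbaabbbdaa'
  #13 SA[13]=1  'ccbccbaabbbdaa'
  #14 SA[14]=12  'daa'

SA = [14, 13, 7, 8, 0, 6, 9, 10, 3, 11, 5, 2, 4, 1, 12]
rank  pair      lcp
   1  s[14:],s[13:]  1  'a'
   2  s[13:],s[7:]  2  'aa'
   3  s[7:],s[8:]  1  'a'
   4  s[8:],s[0:]  1  'a'
   5  s[0:],s[6:]  0  ''
   6  s[6:],s[9:]  1  'b'
   7  s[9:],s[10:]  2  'bb'
   8  s[10:],s[3:]  1  'b'
   9  s[3:],s[11:]  1  'b'
  10  s[11:],s[5:]  0  ''
  11  s[5:],s[2:]  2  'cb'
  12  s[2:],s[4:]  1  'c'
  13  s[4:],s[1:]  3  'ccb'
  14  s[1:],s[12:]  0  ''

[0, 1, 2, 1, 1, 0, 1, 2, 1, 1, 0, 2, 1, 3, 0]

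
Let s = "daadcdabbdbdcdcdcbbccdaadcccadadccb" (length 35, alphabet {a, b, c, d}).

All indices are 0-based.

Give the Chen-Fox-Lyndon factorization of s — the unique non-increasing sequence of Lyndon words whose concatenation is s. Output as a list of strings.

["d", "aadcdabbdbdcdcdcbbccd", "aadcccadadccb"]

emit factor 1: 'd' (i=0, period=1)
emit factor 2: 'aadcdabbdbdcdcdcbbccd' (i=1, period=21)
emit factor 3: 'aadcccadadccb' (i=22, period=13)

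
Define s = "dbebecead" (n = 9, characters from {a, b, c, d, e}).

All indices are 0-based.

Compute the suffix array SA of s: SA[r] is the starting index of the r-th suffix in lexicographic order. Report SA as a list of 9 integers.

rank | idx | suffix
   0 |   7 | ad
   1 |   1 | bebecead
   2 |   3 | becead
   3 |   5 | cead
   4 |   8 | d
   5 |   0 | dbebecead
   6 |   6 | ead
   7 |   2 | ebecead
   8 |   4 | ecead

[7, 1, 3, 5, 8, 0, 6, 2, 4]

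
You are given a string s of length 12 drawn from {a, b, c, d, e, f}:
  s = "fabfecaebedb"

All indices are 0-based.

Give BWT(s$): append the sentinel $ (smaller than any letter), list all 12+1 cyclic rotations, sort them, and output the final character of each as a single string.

rank  rotation       last
    0  $fabfecaebedb  b
    1  abfecaebedb$f  f
    2  aebedb$fabfec  c
    3  b$fabfecaebed  d
    4  bedb$fabfecae  e
    5  bfecaebedb$fa  a
    6  caebedb$fabfe  e
    7  db$fabfecaebe  e
    8  ebedb$fabfeca  a
    9  ecaebedb$fabf  f
   10  edb$fabfecaeb  b
   11  fabfecaebedb$  $
   12  fecaebedb$fab  b

bfcdeaeeafb$b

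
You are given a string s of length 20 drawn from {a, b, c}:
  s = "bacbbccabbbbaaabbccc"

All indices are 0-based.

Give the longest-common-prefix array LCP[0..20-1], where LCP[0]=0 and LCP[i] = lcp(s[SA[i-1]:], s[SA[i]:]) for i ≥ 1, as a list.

[0, 2, 1, 3, 1, 0, 2, 1, 2, 3, 2, 4, 1, 3, 0, 1, 1, 1, 2, 2]

sorted suffixes:
  #0 SA[0]=12  'aaabbccc'
  #1 SA[1]=13  'aabbccc'
  #2 SA[2]=7  'abbbbaaabbccc'
  #3 SA[3]=14  'abbccc'
  #4 SA[4]=1  'acbbccabbbbaaabbccc'
  #5 SA[5]=11  'baaabbccc'
  #6 SA[6]=0  'bacbbccabbbbaaabbccc'
  #7 SA[7]=10  'bbaaabbccc'
  #8 SA[8]=9  'bbbaaabbccc'
  #9 SA[9]=8  'bbbbaaabbccc'
  #10 SA[10]=3  'bbccabbbbaaabbccc'
  #11 SA[11]=15  'bbccc'
  #12 SA[12]=4  'bccabbbbaaabbccc'
  #13 SA[13]=16  'bccc'
  #14 SA[14]=19  'c'
  #15 SA[15]=6  'cabbbbaaabbccc'
  #16 SA[16]=2  'cbbccabbbbaaabbccc'
  #17 SA[17]=18  'cc'
  #18 SA[18]=5  'ccabbbbaaabbccc'
  #19 SA[19]=17  'ccc'

SA = [12, 13, 7, 14, 1, 11, 0, 10, 9, 8, 3, 15, 4, 16, 19, 6, 2, 18, 5, 17]
i: (SA[i-1],SA[i]) lcp shared
  1: (12,13) 2 'aa'
  2: (13,7) 1 'a'
  3: (7,14) 3 'abb'
  4: (14,1) 1 'a'
  5: (1,11) 0 ''
  6: (11,0) 2 'ba'
  7: (0,10) 1 'b'
  8: (10,9) 2 'bb'
  9: (9,8) 3 'bbb'
  10: (8,3) 2 'bb'
  11: (3,15) 4 'bbcc'
  12: (15,4) 1 'b'
  13: (4,16) 3 'bcc'
  14: (16,19) 0 ''
  15: (19,6) 1 'c'
  16: (6,2) 1 'c'
  17: (2,18) 1 'c'
  18: (18,5) 2 'cc'
  19: (5,17) 2 'cc'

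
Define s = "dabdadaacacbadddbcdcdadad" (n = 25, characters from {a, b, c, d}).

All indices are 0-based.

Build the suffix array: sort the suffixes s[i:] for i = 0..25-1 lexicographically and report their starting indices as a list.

[6, 1, 7, 9, 23, 4, 21, 12, 11, 16, 2, 8, 10, 19, 17, 24, 5, 0, 22, 3, 20, 15, 18, 14, 13]

rank→(start, suffix):
  0 → (6, 'aacacbadddbcdcdadad')
  1 → (1, 'abdadaacacbadddbcdcdadad')
  2 → (7, 'acacbadddbcdcdadad')
  3 → (9, 'acbadddbcdcdadad')
  4 → (23, 'ad')
  5 → (4, 'adaacacbadddbcdcdadad')
  6 → (21, 'adad')
  7 → (12, 'adddbcdcdadad')
  8 → (11, 'badddbcdcdadad')
  9 → (16, 'bcdcdadad')
  10 → (2, 'bdadaacacbadddbcdcdadad')
  11 → (8, 'cacbadddbcdcdadad')
  12 → (10, 'cbadddbcdcdadad')
  13 → (19, 'cdadad')
  14 → (17, 'cdcdadad')
  15 → (24, 'd')
  16 → (5, 'daacacbadddbcdcdadad')
  17 → (0, 'dabdadaacacbadddbcdcdadad')
  18 → (22, 'dad')
  19 → (3, 'dadaacacbadddbcdcdadad')
  20 → (20, 'dadad')
  21 → (15, 'dbcdcdadad')
  22 → (18, 'dcdadad')
  23 → (14, 'ddbcdcdadad')
  24 → (13, 'dddbcdcdadad')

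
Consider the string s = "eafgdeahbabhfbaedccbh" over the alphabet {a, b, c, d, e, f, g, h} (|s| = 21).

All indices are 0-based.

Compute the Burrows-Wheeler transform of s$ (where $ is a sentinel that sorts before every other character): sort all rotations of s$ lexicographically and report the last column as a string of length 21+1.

rank  rotation                last
    0  $eafgdeahbabhfbaedccbh  h
    1  abhfbaedccbh$eafgdeahb  b
    2  aedccbh$eafgdeahbabhfb  b
    3  afgdeahbabhfbaedccbh$e  e
    4  ahbabhfbaedccbh$eafgde  e
    5  babhfbaedccbh$eafgdeah  h
    6  baedccbh$eafgdeahbabhf  f
    7  bh$eafgdeahbabhfbaedcc  c
    8  bhfbaedccbh$eafgdeahba  a
    9  cbh$eafgdeahbabhfbaedc  c
   10  ccbh$eafgdeahbabhfbaed  d
   11  dccbh$eafgdeahbabhfbae  e
   12  deahbabhfbaedccbh$eafg  g
   13  eafgdeahbabhfbaedccbh$  $
   14  eahbabhfbaedccbh$eafgd  d
   15  edccbh$eafgdeahbabhfba  a
   16  fbaedccbh$eafgdeahbabh  h
   17  fgdeahbabhfbaedccbh$ea  a
   18  gdeahbabhfbaedccbh$eaf  f
   19  h$eafgdeahbabhfbaedccb  b
   20  hbabhfbaedccbh$eafgdea  a
   21  hfbaedccbh$eafgdeahbab  b

hbbeehfcacdeg$dahafbab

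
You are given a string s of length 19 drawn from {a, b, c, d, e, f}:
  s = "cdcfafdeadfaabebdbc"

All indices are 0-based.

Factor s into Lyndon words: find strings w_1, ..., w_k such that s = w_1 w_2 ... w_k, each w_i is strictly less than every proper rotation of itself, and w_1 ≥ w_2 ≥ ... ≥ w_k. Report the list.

["cdcf", "afde", "adf", "aabebdbc"]

emit factor 1: 'cdcf' (i=0, period=4)
emit factor 2: 'afde' (i=4, period=4)
emit factor 3: 'adf' (i=8, period=3)
emit factor 4: 'aabebdbc' (i=11, period=8)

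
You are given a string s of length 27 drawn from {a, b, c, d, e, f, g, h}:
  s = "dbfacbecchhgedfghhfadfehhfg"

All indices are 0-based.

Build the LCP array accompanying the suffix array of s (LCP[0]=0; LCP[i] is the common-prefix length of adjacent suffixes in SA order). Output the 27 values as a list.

sorted suffixes:
  #0 SA[0]=3  'acbecchhgedfghhfadfehhfg'
  #1 SA[1]=19  'adfehhfg'
  #2 SA[2]=5  'becchhgedfghhfadfehhfg'
  #3 SA[3]=1  'bfacbecchhgedfghhfadfehhfg'
  #4 SA[4]=4  'cbecchhgedfghhfadfehhfg'
  #5 SA[5]=7  'cchhgedfghhfadfehhfg'
  #6 SA[6]=8  'chhgedfghhfadfehhfg'
  #7 SA[7]=0  'dbfacbecchhgedfghhfadfehhfg'
  #8 SA[8]=20  'dfehhfg'
  #9 SA[9]=13  'dfghhfadfehhfg'
  #10 SA[10]=6  'ecchhgedfghhfadfehhfg'
  #11 SA[11]=12  'edfghhfadfehhfg'
  #12 SA[12]=22  'ehhfg'
  #13 SA[13]=2  'facbecchhgedfghhfadfehhfg'
  #14 SA[14]=18  'fadfehhfg'
  #15 SA[15]=21  'fehhfg'
  #16 SA[16]=25  'fg'
  #17 SA[17]=14  'fghhfadfehhfg'
  #18 SA[18]=26  'g'
  #19 SA[19]=11  'gedfghhfadfehhfg'
  #20 SA[20]=15  'ghhfadfehhfg'
  #21 SA[21]=17  'hfadfehhfg'
  #22 SA[22]=24  'hfg'
  #23 SA[23]=10  'hgedfghhfadfehhfg'
  #24 SA[24]=16  'hhfadfehhfg'
  #25 SA[25]=23  'hhfg'
  #26 SA[26]=9  'hhgedfghhfadfehhfg'

SA = [3, 19, 5, 1, 4, 7, 8, 0, 20, 13, 6, 12, 22, 2, 18, 21, 25, 14, 26, 11, 15, 17, 24, 10, 16, 23, 9]
i: (SA[i-1],SA[i]) lcp shared
  1: (3,19) 1 'a'
  2: (19,5) 0 ''
  3: (5,1) 1 'b'
  4: (1,4) 0 ''
  5: (4,7) 1 'c'
  6: (7,8) 1 'c'
  7: (8,0) 0 ''
  8: (0,20) 1 'd'
  9: (20,13) 2 'df'
  10: (13,6) 0 ''
  11: (6,12) 1 'e'
  12: (12,22) 1 'e'
  13: (22,2) 0 ''
  14: (2,18) 2 'fa'
  15: (18,21) 1 'f'
  16: (21,25) 1 'f'
  17: (25,14) 2 'fg'
  18: (14,26) 0 ''
  19: (26,11) 1 'g'
  20: (11,15) 1 'g'
  21: (15,17) 0 ''
  22: (17,24) 2 'hf'
  23: (24,10) 1 'h'
  24: (10,16) 1 'h'
  25: (16,23) 3 'hhf'
  26: (23,9) 2 'hh'

[0, 1, 0, 1, 0, 1, 1, 0, 1, 2, 0, 1, 1, 0, 2, 1, 1, 2, 0, 1, 1, 0, 2, 1, 1, 3, 2]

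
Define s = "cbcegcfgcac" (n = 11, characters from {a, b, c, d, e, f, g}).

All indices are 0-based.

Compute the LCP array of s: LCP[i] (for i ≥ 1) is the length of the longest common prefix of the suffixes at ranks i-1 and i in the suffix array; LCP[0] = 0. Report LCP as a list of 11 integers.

[0, 0, 0, 1, 1, 1, 1, 0, 0, 0, 2]

rank | idx | suffix
   0 |   9 | ac
   1 |   1 | bcegcfgcac
   2 |  10 | c
   3 |   8 | cac
   4 |   0 | cbcegcfgcac
   5 |   2 | cegcfgcac
   6 |   5 | cfgcac
   7 |   3 | egcfgcac
   8 |   6 | fgcac
   9 |   7 | gcac
  10 |   4 | gcfgcac

SA = [9, 1, 10, 8, 0, 2, 5, 3, 6, 7, 4]
[i] adj suffixes → lcp
  [1] 9/1 → 0 ('')
  [2] 1/10 → 0 ('')
  [3] 10/8 → 1 ('c')
  [4] 8/0 → 1 ('c')
  [5] 0/2 → 1 ('c')
  [6] 2/5 → 1 ('c')
  [7] 5/3 → 0 ('')
  [8] 3/6 → 0 ('')
  [9] 6/7 → 0 ('')
  [10] 7/4 → 2 ('gc')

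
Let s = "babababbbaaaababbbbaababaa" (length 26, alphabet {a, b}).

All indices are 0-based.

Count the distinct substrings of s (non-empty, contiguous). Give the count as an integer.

rank→(start, suffix):
  0 → (25, 'a')
  1 → (24, 'aa')
  2 → (9, 'aaaababbbbaababaa')
  3 → (10, 'aaababbbbaababaa')
  4 → (19, 'aababaa')
  5 → (11, 'aababbbbaababaa')
  6 → (22, 'abaa')
  7 → (20, 'ababaa')
  8 → (1, 'abababbbaaaababbbbaababaa')
  9 → (3, 'ababbbaaaababbbbaababaa')
  10 → (12, 'ababbbbaababaa')
  11 → (5, 'abbbaaaababbbbaababaa')
  12 → (14, 'abbbbaababaa')
  13 → (23, 'baa')
  14 → (8, 'baaaababbbbaababaa')
  15 → (18, 'baababaa')
  16 → (21, 'babaa')
  17 → (0, 'babababbbaaaababbbbaababaa')
  18 → (2, 'bababbbaaaababbbbaababaa')
  19 → (4, 'babbbaaaababbbbaababaa')
  20 → (13, 'babbbbaababaa')
  21 → (7, 'bbaaaababbbbaababaa')
  22 → (17, 'bbaababaa')
  23 → (6, 'bbbaaaababbbbaababaa')
  24 → (16, 'bbbaababaa')
  25 → (15, 'bbbbaababaa')

SA = [25, 24, 9, 10, 19, 11, 22, 20, 1, 3, 12, 5, 14, 23, 8, 18, 21, 0, 2, 4, 13, 7, 17, 6, 16, 15]
i: (SA[i-1],SA[i]) lcp shared
  1: (25,24) 1 'a'
  2: (24,9) 2 'aa'
  3: (9,10) 3 'aaa'
  4: (10,19) 2 'aa'
  5: (19,11) 5 'aabab'
  6: (11,22) 1 'a'
  7: (22,20) 3 'aba'
  8: (20,1) 5 'ababa'
  9: (1,3) 4 'abab'
  10: (3,12) 6 'ababbb'
  11: (12,5) 2 'ab'
  12: (5,14) 4 'abbb'
  13: (14,23) 0 ''
  14: (23,8) 3 'baa'
  15: (8,18) 3 'baa'
  16: (18,21) 2 'ba'
  17: (21,0) 4 'baba'
  18: (0,2) 5 'babab'
  19: (2,4) 3 'bab'
  20: (4,13) 5 'babbb'
  21: (13,7) 1 'b'
  22: (7,17) 4 'bbaa'
  23: (17,6) 2 'bb'
  24: (6,16) 5 'bbbaa'
  25: (16,15) 3 'bbb'

n(n+1)/2 = 26·27/2 = 351
Σ LCP = 0 + 1 + 2 + 3 + 2 + 5 + 1 + 3 + 5 + 4 + 6 + 2 + 4 + 0 + 3 + 3 + 2 + 4 + 5 + 3 + 5 + 1 + 4 + 2 + 5 + 3 = 78
distinct = 351 − 78 = 273

273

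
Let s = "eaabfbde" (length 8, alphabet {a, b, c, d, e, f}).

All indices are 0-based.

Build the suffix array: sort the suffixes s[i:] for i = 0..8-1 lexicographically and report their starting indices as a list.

rank | idx | suffix
   0 |   1 | aabfbde
   1 |   2 | abfbde
   2 |   5 | bde
   3 |   3 | bfbde
   4 |   6 | de
   5 |   7 | e
   6 |   0 | eaabfbde
   7 |   4 | fbde

[1, 2, 5, 3, 6, 7, 0, 4]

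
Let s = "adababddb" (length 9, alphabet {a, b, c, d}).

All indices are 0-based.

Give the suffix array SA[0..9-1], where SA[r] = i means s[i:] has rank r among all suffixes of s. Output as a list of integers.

[2, 4, 0, 8, 3, 5, 1, 7, 6]

rank | idx | suffix
   0 |   2 | ababddb
   1 |   4 | abddb
   2 |   0 | adababddb
   3 |   8 | b
   4 |   3 | babddb
   5 |   5 | bddb
   6 |   1 | dababddb
   7 |   7 | db
   8 |   6 | ddb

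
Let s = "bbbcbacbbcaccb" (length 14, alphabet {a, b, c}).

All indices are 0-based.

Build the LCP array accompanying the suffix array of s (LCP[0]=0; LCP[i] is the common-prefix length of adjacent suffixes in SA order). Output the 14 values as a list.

sorted suffixes:
  #0 SA[0]=5  'acbbcaccb'
  #1 SA[1]=10  'accb'
  #2 SA[2]=13  'b'
  #3 SA[3]=4  'bacbbcaccb'
  #4 SA[4]=0  'bbbcbacbbcaccb'
  #5 SA[5]=7  'bbcaccb'
  #6 SA[6]=1  'bbcbacbbcaccb'
  #7 SA[7]=8  'bcaccb'
  #8 SA[8]=2  'bcbacbbcaccb'
  #9 SA[9]=9  'caccb'
  #10 SA[10]=12  'cb'
  #11 SA[11]=3  'cbacbbcaccb'
  #12 SA[12]=6  'cbbcaccb'
  #13 SA[13]=11  'ccb'

SA = [5, 10, 13, 4, 0, 7, 1, 8, 2, 9, 12, 3, 6, 11]
rank  pair      lcp
   1  s[5:],s[10:]  2  'ac'
   2  s[10:],s[13:]  0  ''
   3  s[13:],s[4:]  1  'b'
   4  s[4:],s[0:]  1  'b'
   5  s[0:],s[7:]  2  'bb'
   6  s[7:],s[1:]  3  'bbc'
   7  s[1:],s[8:]  1  'b'
   8  s[8:],s[2:]  2  'bc'
   9  s[2:],s[9:]  0  ''
  10  s[9:],s[12:]  1  'c'
  11  s[12:],s[3:]  2  'cb'
  12  s[3:],s[6:]  2  'cb'
  13  s[6:],s[11:]  1  'c'

[0, 2, 0, 1, 1, 2, 3, 1, 2, 0, 1, 2, 2, 1]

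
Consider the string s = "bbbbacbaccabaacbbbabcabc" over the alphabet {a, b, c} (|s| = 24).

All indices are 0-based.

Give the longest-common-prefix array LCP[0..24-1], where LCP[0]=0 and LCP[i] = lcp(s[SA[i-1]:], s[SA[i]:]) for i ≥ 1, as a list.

[0, 1, 2, 3, 1, 3, 2, 0, 2, 2, 3, 1, 3, 2, 4, 3, 1, 2, 0, 1, 3, 1, 2, 1]

rank→(start, suffix):
  0 → (12, 'aacbbbabcabc')
  1 → (10, 'abaacbbbabcabc')
  2 → (21, 'abc')
  3 → (18, 'abcabc')
  4 → (4, 'acbaccabaacbbbabcabc')
  5 → (13, 'acbbbabcabc')
  6 → (7, 'accabaacbbbabcabc')
  7 → (11, 'baacbbbabcabc')
  8 → (17, 'babcabc')
  9 → (3, 'bacbaccabaacbbbabcabc')
  10 → (6, 'baccabaacbbbabcabc')
  11 → (16, 'bbabcabc')
  12 → (2, 'bbacbaccabaacbbbabcabc')
  13 → (15, 'bbbabcabc')
  14 → (1, 'bbbacbaccabaacbbbabcabc')
  15 → (0, 'bbbbacbaccabaacbbbabcabc')
  16 → (22, 'bc')
  17 → (19, 'bcabc')
  18 → (23, 'c')
  19 → (9, 'cabaacbbbabcabc')
  20 → (20, 'cabc')
  21 → (5, 'cbaccabaacbbbabcabc')
  22 → (14, 'cbbbabcabc')
  23 → (8, 'ccabaacbbbabcabc')

SA = [12, 10, 21, 18, 4, 13, 7, 11, 17, 3, 6, 16, 2, 15, 1, 0, 22, 19, 23, 9, 20, 5, 14, 8]
rank  pair      lcp
   1  s[12:],s[10:]  1  'a'
   2  s[10:],s[21:]  2  'ab'
   3  s[21:],s[18:]  3  'abc'
   4  s[18:],s[4:]  1  'a'
   5  s[4:],s[13:]  3  'acb'
   6  s[13:],s[7:]  2  'ac'
   7  s[7:],s[11:]  0  ''
   8  s[11:],s[17:]  2  'ba'
   9  s[17:],s[3:]  2  'ba'
  10  s[3:],s[6:]  3  'bac'
  11  s[6:],s[16:]  1  'b'
  12  s[16:],s[2:]  3  'bba'
  13  s[2:],s[15:]  2  'bb'
  14  s[15:],s[1:]  4  'bbba'
  15  s[1:],s[0:]  3  'bbb'
  16  s[0:],s[22:]  1  'b'
  17  s[22:],s[19:]  2  'bc'
  18  s[19:],s[23:]  0  ''
  19  s[23:],s[9:]  1  'c'
  20  s[9:],s[20:]  3  'cab'
  21  s[20:],s[5:]  1  'c'
  22  s[5:],s[14:]  2  'cb'
  23  s[14:],s[8:]  1  'c'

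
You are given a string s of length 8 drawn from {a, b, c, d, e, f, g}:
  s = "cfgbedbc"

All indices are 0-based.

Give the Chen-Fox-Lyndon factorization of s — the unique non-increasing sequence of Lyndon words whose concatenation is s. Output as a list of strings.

["cfg", "bed", "bc"]

emit factor 1: 'cfg' (i=0, period=3)
emit factor 2: 'bed' (i=3, period=3)
emit factor 3: 'bc' (i=6, period=2)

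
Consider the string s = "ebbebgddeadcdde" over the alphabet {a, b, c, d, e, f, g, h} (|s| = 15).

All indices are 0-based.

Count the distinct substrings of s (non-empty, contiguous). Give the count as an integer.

sorted suffixes:
  #0 SA[0]=9  'adcdde'
  #1 SA[1]=1  'bbebgddeadcdde'
  #2 SA[2]=2  'bebgddeadcdde'
  #3 SA[3]=4  'bgddeadcdde'
  #4 SA[4]=11  'cdde'
  #5 SA[5]=10  'dcdde'
  #6 SA[6]=12  'dde'
  #7 SA[7]=6  'ddeadcdde'
  #8 SA[8]=13  'de'
  #9 SA[9]=7  'deadcdde'
  #10 SA[10]=14  'e'
  #11 SA[11]=8  'eadcdde'
  #12 SA[12]=0  'ebbebgddeadcdde'
  #13 SA[13]=3  'ebgddeadcdde'
  #14 SA[14]=5  'gddeadcdde'

SA = [9, 1, 2, 4, 11, 10, 12, 6, 13, 7, 14, 8, 0, 3, 5]
[i] adj suffixes → lcp
  [1] 9/1 → 0 ('')
  [2] 1/2 → 1 ('b')
  [3] 2/4 → 1 ('b')
  [4] 4/11 → 0 ('')
  [5] 11/10 → 0 ('')
  [6] 10/12 → 1 ('d')
  [7] 12/6 → 3 ('dde')
  [8] 6/13 → 1 ('d')
  [9] 13/7 → 2 ('de')
  [10] 7/14 → 0 ('')
  [11] 14/8 → 1 ('e')
  [12] 8/0 → 1 ('e')
  [13] 0/3 → 2 ('eb')
  [14] 3/5 → 0 ('')

n(n+1)/2 = 15·16/2 = 120
Σ LCP = 0 + 0 + 1 + 1 + 0 + 0 + 1 + 3 + 1 + 2 + 0 + 1 + 1 + 2 + 0 = 13
distinct = 120 − 13 = 107

107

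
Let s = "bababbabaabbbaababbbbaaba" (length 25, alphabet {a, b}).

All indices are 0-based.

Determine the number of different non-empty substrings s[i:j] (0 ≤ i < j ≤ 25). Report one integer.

rank | idx | suffix
   0 |  24 | a
   1 |  21 | aaba
   2 |  13 | aababbbbaaba
   3 |   8 | aabbbaababbbbaaba
   4 |  22 | aba
   5 |   6 | abaabbbaababbbbaaba
   6 |   1 | ababbabaabbbaababbbbaaba
   7 |  14 | ababbbbaaba
   8 |   3 | abbabaabbbaababbbbaaba
   9 |   9 | abbbaababbbbaaba
  10 |  16 | abbbbaaba
  11 |  23 | ba
  12 |  20 | baaba
  13 |  12 | baababbbbaaba
  14 |   7 | baabbbaababbbbaaba
  15 |   5 | babaabbbaababbbbaaba
  16 |   0 | bababbabaabbbaababbbbaaba
  17 |   2 | babbabaabbbaababbbbaaba
  18 |  15 | babbbbaaba
  19 |  19 | bbaaba
  20 |  11 | bbaababbbbaaba
  21 |   4 | bbabaabbbaababbbbaaba
  22 |  18 | bbbaaba
  23 |  10 | bbbaababbbbaaba
  24 |  17 | bbbbaaba

SA = [24, 21, 13, 8, 22, 6, 1, 14, 3, 9, 16, 23, 20, 12, 7, 5, 0, 2, 15, 19, 11, 4, 18, 10, 17]
[i] adj suffixes → lcp
  [1] 24/21 → 1 ('a')
  [2] 21/13 → 4 ('aaba')
  [3] 13/8 → 3 ('aab')
  [4] 8/22 → 1 ('a')
  [5] 22/6 → 3 ('aba')
  [6] 6/1 → 3 ('aba')
  [7] 1/14 → 5 ('ababb')
  [8] 14/3 → 2 ('ab')
  [9] 3/9 → 3 ('abb')
  [10] 9/16 → 4 ('abbb')
  [11] 16/23 → 0 ('')
  [12] 23/20 → 2 ('ba')
  [13] 20/12 → 5 ('baaba')
  [14] 12/7 → 4 ('baab')
  [15] 7/5 → 2 ('ba')
  [16] 5/0 → 4 ('baba')
  [17] 0/2 → 3 ('bab')
  [18] 2/15 → 4 ('babb')
  [19] 15/19 → 1 ('b')
  [20] 19/11 → 6 ('bbaaba')
  [21] 11/4 → 3 ('bba')
  [22] 4/18 → 2 ('bb')
  [23] 18/10 → 7 ('bbbaaba')
  [24] 10/17 → 3 ('bbb')

n(n+1)/2 = 25·26/2 = 325
Σ LCP = 0 + 1 + 4 + 3 + 1 + 3 + 3 + 5 + 2 + 3 + 4 + 0 + 2 + 5 + 4 + 2 + 4 + 3 + 4 + 1 + 6 + 3 + 2 + 7 + 3 = 75
distinct = 325 − 75 = 250

250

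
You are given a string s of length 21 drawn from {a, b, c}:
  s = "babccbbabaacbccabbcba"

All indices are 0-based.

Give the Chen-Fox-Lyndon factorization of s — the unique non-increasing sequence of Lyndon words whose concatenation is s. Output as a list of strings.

["b", "abccbb", "ab", "aacbccabbcb", "a"]

emit factor 1: 'b' (i=0, period=1)
emit factor 2: 'abccbb' (i=1, period=6)
emit factor 3: 'ab' (i=7, period=2)
emit factor 4: 'aacbccabbcb' (i=9, period=11)
emit factor 5: 'a' (i=20, period=1)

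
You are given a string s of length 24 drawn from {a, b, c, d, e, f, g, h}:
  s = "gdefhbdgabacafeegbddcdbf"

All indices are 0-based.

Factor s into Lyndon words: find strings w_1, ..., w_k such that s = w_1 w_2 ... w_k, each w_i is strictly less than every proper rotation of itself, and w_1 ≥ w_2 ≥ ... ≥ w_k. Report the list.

emit factor 1: 'g' (i=0, period=1)
emit factor 2: 'defh' (i=1, period=4)
emit factor 3: 'bdg' (i=5, period=3)
emit factor 4: 'abacafeegbddcdbf' (i=8, period=16)

["g", "defh", "bdg", "abacafeegbddcdbf"]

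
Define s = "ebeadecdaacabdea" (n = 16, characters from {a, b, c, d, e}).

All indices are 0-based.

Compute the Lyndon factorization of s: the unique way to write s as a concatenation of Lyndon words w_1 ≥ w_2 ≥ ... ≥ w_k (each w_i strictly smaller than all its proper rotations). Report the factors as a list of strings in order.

emit factor 1: 'e' (i=0, period=1)
emit factor 2: 'be' (i=1, period=2)
emit factor 3: 'adecd' (i=3, period=5)
emit factor 4: 'aacabde' (i=8, period=7)
emit factor 5: 'a' (i=15, period=1)

["e", "be", "adecd", "aacabde", "a"]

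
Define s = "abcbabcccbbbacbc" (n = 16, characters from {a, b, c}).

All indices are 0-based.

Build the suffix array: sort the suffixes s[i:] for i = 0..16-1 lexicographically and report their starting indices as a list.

[0, 4, 12, 3, 11, 10, 9, 14, 1, 5, 15, 2, 8, 13, 7, 6]

sorted suffixes:
  #0 SA[0]=0  'abcbabcccbbbacbc'
  #1 SA[1]=4  'abcccbbbacbc'
  #2 SA[2]=12  'acbc'
  #3 SA[3]=3  'babcccbbbacbc'
  #4 SA[4]=11  'bacbc'
  #5 SA[5]=10  'bbacbc'
  #6 SA[6]=9  'bbbacbc'
  #7 SA[7]=14  'bc'
  #8 SA[8]=1  'bcbabcccbbbacbc'
  #9 SA[9]=5  'bcccbbbacbc'
  #10 SA[10]=15  'c'
  #11 SA[11]=2  'cbabcccbbbacbc'
  #12 SA[12]=8  'cbbbacbc'
  #13 SA[13]=13  'cbc'
  #14 SA[14]=7  'ccbbbacbc'
  #15 SA[15]=6  'cccbbbacbc'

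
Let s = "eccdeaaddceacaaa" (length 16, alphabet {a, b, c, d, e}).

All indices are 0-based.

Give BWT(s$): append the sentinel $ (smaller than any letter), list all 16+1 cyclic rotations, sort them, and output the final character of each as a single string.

aaaceeaaecddacdc$

rank  rotation           last
    0  $eccdeaaddceacaaa  a
    1  a$eccdeaaddceacaa  a
    2  aa$eccdeaaddceaca  a
    3  aaa$eccdeaaddceac  c
    4  aaddceacaaa$eccde  e
    5  acaaa$eccdeaaddce  e
    6  addceacaaa$eccdea  a
    7  caaa$eccdeaaddcea  a
    8  ccdeaaddceacaaa$e  e
    9  cdeaaddceacaaa$ec  c
   10  ceacaaa$eccdeaadd  d
   11  dceacaaa$eccdeaad  d
   12  ddceacaaa$eccdeaa  a
   13  deaaddceacaaa$ecc  c
   14  eaaddceacaaa$eccd  d
   15  eacaaa$eccdeaaddc  c
   16  eccdeaaddceacaaa$  $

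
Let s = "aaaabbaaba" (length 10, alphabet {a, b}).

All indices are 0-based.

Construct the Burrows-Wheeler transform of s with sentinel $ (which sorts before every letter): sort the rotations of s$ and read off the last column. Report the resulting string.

rank  rotation     last
    0  $aaaabbaaba  a
    1  a$aaaabbaab  b
    2  aaaabbaaba$  $
    3  aaabbaaba$a  a
    4  aaba$aaaabb  b
    5  aabbaaba$aa  a
    6  aba$aaaabba  a
    7  abbaaba$aaa  a
    8  ba$aaaabbaa  a
    9  baaba$aaaab  b
   10  bbaaba$aaaa  a

ab$abaaaaba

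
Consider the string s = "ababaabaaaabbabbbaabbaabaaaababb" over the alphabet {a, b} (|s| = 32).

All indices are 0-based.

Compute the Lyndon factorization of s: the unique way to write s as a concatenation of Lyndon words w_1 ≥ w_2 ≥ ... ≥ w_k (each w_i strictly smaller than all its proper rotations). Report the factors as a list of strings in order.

["ab", "ab", "aab", "aaaabbabbbaabbaab", "aaaababb"]

emit factor 1: 'ab' (i=0, period=2)
emit factor 2: 'ab' (i=2, period=2)
emit factor 3: 'aab' (i=4, period=3)
emit factor 4: 'aaaabbabbbaabbaab' (i=7, period=17)
emit factor 5: 'aaaababb' (i=24, period=8)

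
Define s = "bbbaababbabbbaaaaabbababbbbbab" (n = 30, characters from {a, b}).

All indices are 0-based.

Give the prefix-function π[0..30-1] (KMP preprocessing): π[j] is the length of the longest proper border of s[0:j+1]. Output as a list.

[0, 1, 2, 0, 0, 1, 0, 1, 2, 0, 1, 2, 3, 4, 5, 0, 0, 0, 1, 2, 0, 1, 0, 1, 2, 3, 3, 3, 4, 1]

π[0] = 0
j=1 s[j]='b': π[1]=1 (border 'b')
j=2 s[j]='b': π[2]=2 (border 'bb')
j=3 s[j]='a': k: 2→1→0; π[3]=0 (border '')
j=4 s[j]='a': π[4]=0 (border '')
j=5 s[j]='b': π[5]=1 (border 'b')
j=6 s[j]='a': k: 1→0; π[6]=0 (border '')
j=7 s[j]='b': π[7]=1 (border 'b')
j=8 s[j]='b': π[8]=2 (border 'bb')
j=9 s[j]='a': k: 2→1→0; π[9]=0 (border '')
j=10 s[j]='b': π[10]=1 (border 'b')
j=11 s[j]='b': π[11]=2 (border 'bb')
j=12 s[j]='b': π[12]=3 (border 'bbb')
j=13 s[j]='a': π[13]=4 (border 'bbba')
j=14 s[j]='a': π[14]=5 (border 'bbbaa')
j=15 s[j]='a': k: 5→0; π[15]=0 (border '')
j=16 s[j]='a': π[16]=0 (border '')
j=17 s[j]='a': π[17]=0 (border '')
j=18 s[j]='b': π[18]=1 (border 'b')
j=19 s[j]='b': π[19]=2 (border 'bb')
j=20 s[j]='a': k: 2→1→0; π[20]=0 (border '')
j=21 s[j]='b': π[21]=1 (border 'b')
j=22 s[j]='a': k: 1→0; π[22]=0 (border '')
j=23 s[j]='b': π[23]=1 (border 'b')
j=24 s[j]='b': π[24]=2 (border 'bb')
j=25 s[j]='b': π[25]=3 (border 'bbb')
j=26 s[j]='b': k: 3→2; π[26]=3 (border 'bbb')
j=27 s[j]='b': k: 3→2; π[27]=3 (border 'bbb')
j=28 s[j]='a': π[28]=4 (border 'bbba')
j=29 s[j]='b': k: 4→0; π[29]=1 (border 'b')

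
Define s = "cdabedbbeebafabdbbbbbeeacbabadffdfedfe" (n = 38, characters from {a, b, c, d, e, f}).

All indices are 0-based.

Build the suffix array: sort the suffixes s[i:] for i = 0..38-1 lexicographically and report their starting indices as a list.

[26, 13, 2, 23, 28, 11, 25, 27, 10, 16, 17, 18, 19, 6, 14, 3, 20, 7, 24, 0, 1, 15, 5, 35, 32, 29, 37, 22, 9, 4, 34, 21, 8, 12, 31, 36, 33, 30]

sorted suffixes:
  #0 SA[0]=26  'abadffdfedfe'
  #1 SA[1]=13  'abdbbbbbeeacbabadffdfedfe'
  #2 SA[2]=2  'abedbbeebafabdbbbbbeeacbabadffdfedfe'
  #3 SA[3]=23  'acbabadffdfedfe'
  #4 SA[4]=28  'adffdfedfe'
  #5 SA[5]=11  'afabdbbbbbeeacbabadffdfedfe'
  #6 SA[6]=25  'babadffdfedfe'
  #7 SA[7]=27  'badffdfedfe'
  #8 SA[8]=10  'bafabdbbbbbeeacbabadffdfedfe'
  #9 SA[9]=16  'bbbbbeeacbabadffdfedfe'
  #10 SA[10]=17  'bbbbeeacbabadffdfedfe'
  #11 SA[11]=18  'bbbeeacbabadffdfedfe'
  #12 SA[12]=19  'bbeeacbabadffdfedfe'
  #13 SA[13]=6  'bbeebafabdbbbbbeeacbabadffdfedfe'
  #14 SA[14]=14  'bdbbbbbeeacbabadffdfedfe'
  #15 SA[15]=3  'bedbbeebafabdbbbbbeeacbabadffdfedfe'
  #16 SA[16]=20  'beeacbabadffdfedfe'
  #17 SA[17]=7  'beebafabdbbbbbeeacbabadffdfedfe'
  #18 SA[18]=24  'cbabadffdfedfe'
  #19 SA[19]=0  'cdabedbbeebafabdbbbbbeeacbabadffdfedfe'
  #20 SA[20]=1  'dabedbbeebafabdbbbbbeeacbabadffdfedfe'
  #21 SA[21]=15  'dbbbbbeeacbabadffdfedfe'
  #22 SA[22]=5  'dbbeebafabdbbbbbeeacbabadffdfedfe'
  #23 SA[23]=35  'dfe'
  #24 SA[24]=32  'dfedfe'
  #25 SA[25]=29  'dffdfedfe'
  #26 SA[26]=37  'e'
  #27 SA[27]=22  'eacbabadffdfedfe'
  #28 SA[28]=9  'ebafabdbbbbbeeacbabadffdfedfe'
  #29 SA[29]=4  'edbbeebafabdbbbbbeeacbabadffdfedfe'
  #30 SA[30]=34  'edfe'
  #31 SA[31]=21  'eeacbabadffdfedfe'
  #32 SA[32]=8  'eebafabdbbbbbeeacbabadffdfedfe'
  #33 SA[33]=12  'fabdbbbbbeeacbabadffdfedfe'
  #34 SA[34]=31  'fdfedfe'
  #35 SA[35]=36  'fe'
  #36 SA[36]=33  'fedfe'
  #37 SA[37]=30  'ffdfedfe'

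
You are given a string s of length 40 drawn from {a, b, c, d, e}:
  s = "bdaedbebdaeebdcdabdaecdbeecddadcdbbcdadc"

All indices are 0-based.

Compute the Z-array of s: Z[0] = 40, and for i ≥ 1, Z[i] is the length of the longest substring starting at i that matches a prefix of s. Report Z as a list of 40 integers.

[40, 0, 0, 0, 0, 1, 0, 4, 0, 0, 0, 0, 2, 0, 0, 0, 0, 4, 0, 0, 0, 0, 0, 1, 0, 0, 0, 0, 0, 0, 0, 0, 0, 1, 1, 0, 0, 0, 0, 0]

Z[0]=40
i=1: fresh scan; Z[1]=0
i=2: fresh scan; Z[2]=0
i=3: fresh scan; Z[3]=0
i=4: fresh scan; Z[4]=0
i=5: fresh scan; Z[5]=1 grow→box=[5,6)
i=6: fresh scan; Z[6]=0
i=7: fresh scan; Z[7]=4 grow→box=[7,11)
i=8: min(r-i=3, Z[1]=0)=0; Z[8]=0
i=9: min(r-i=2, Z[2]=0)=0; Z[9]=0
i=10: min(r-i=1, Z[3]=0)=0; Z[10]=0
i=11: fresh scan; Z[11]=0
i=12: fresh scan; Z[12]=2 grow→box=[12,14)
i=13: min(r-i=1, Z[1]=0)=0; Z[13]=0
i=14: fresh scan; Z[14]=0
i=15: fresh scan; Z[15]=0
i=16: fresh scan; Z[16]=0
i=17: fresh scan; Z[17]=4 grow→box=[17,21)
i=18: min(r-i=3, Z[1]=0)=0; Z[18]=0
i=19: min(r-i=2, Z[2]=0)=0; Z[19]=0
i=20: min(r-i=1, Z[3]=0)=0; Z[20]=0
i=21: fresh scan; Z[21]=0
i=22: fresh scan; Z[22]=0
i=23: fresh scan; Z[23]=1 grow→box=[23,24)
i=24: fresh scan; Z[24]=0
i=25: fresh scan; Z[25]=0
i=26: fresh scan; Z[26]=0
i=27: fresh scan; Z[27]=0
i=28: fresh scan; Z[28]=0
i=29: fresh scan; Z[29]=0
i=30: fresh scan; Z[30]=0
i=31: fresh scan; Z[31]=0
i=32: fresh scan; Z[32]=0
i=33: fresh scan; Z[33]=1 grow→box=[33,34)
i=34: fresh scan; Z[34]=1 grow→box=[34,35)
i=35: fresh scan; Z[35]=0
i=36: fresh scan; Z[36]=0
i=37: fresh scan; Z[37]=0
i=38: fresh scan; Z[38]=0
i=39: fresh scan; Z[39]=0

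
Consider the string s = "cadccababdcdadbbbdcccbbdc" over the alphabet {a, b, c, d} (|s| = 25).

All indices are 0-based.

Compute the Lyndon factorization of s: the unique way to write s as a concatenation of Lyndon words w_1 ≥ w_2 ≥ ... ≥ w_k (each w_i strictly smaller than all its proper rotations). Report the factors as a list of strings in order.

["c", "adcc", "ababdcdadbbbdcccbbdc"]

emit factor 1: 'c' (i=0, period=1)
emit factor 2: 'adcc' (i=1, period=4)
emit factor 3: 'ababdcdadbbbdcccbbdc' (i=5, period=20)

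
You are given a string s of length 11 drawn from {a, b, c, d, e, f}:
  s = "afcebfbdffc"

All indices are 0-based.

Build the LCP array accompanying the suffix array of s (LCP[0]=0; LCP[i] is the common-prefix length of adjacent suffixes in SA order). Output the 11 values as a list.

[0, 0, 1, 0, 1, 0, 0, 0, 1, 2, 1]

rank | idx | suffix
   0 |   0 | afcebfbdffc
   1 |   6 | bdffc
   2 |   4 | bfbdffc
   3 |  10 | c
   4 |   2 | cebfbdffc
   5 |   7 | dffc
   6 |   3 | ebfbdffc
   7 |   5 | fbdffc
   8 |   9 | fc
   9 |   1 | fcebfbdffc
  10 |   8 | ffc

SA = [0, 6, 4, 10, 2, 7, 3, 5, 9, 1, 8]
rank  pair      lcp
   1  s[0:],s[6:]  0  ''
   2  s[6:],s[4:]  1  'b'
   3  s[4:],s[10:]  0  ''
   4  s[10:],s[2:]  1  'c'
   5  s[2:],s[7:]  0  ''
   6  s[7:],s[3:]  0  ''
   7  s[3:],s[5:]  0  ''
   8  s[5:],s[9:]  1  'f'
   9  s[9:],s[1:]  2  'fc'
  10  s[1:],s[8:]  1  'f'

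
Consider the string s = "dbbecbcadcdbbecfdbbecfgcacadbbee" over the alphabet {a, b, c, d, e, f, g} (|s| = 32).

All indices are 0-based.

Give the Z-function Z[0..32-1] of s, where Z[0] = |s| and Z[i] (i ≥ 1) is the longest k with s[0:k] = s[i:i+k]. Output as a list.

[32, 0, 0, 0, 0, 0, 0, 0, 1, 0, 5, 0, 0, 0, 0, 0, 5, 0, 0, 0, 0, 0, 0, 0, 0, 0, 0, 4, 0, 0, 0, 0]

Z[0]=32
i=1: fresh scan; Z[1]=0
i=2: fresh scan; Z[2]=0
i=3: fresh scan; Z[3]=0
i=4: fresh scan; Z[4]=0
i=5: fresh scan; Z[5]=0
i=6: fresh scan; Z[6]=0
i=7: fresh scan; Z[7]=0
i=8: fresh scan; Z[8]=1 extend→box=[8,9)
i=9: fresh scan; Z[9]=0
i=10: fresh scan; Z[10]=5 extend→box=[10,15)
i=11: min(r-i=4, Z[1]=0)=0; Z[11]=0
i=12: min(r-i=3, Z[2]=0)=0; Z[12]=0
i=13: min(r-i=2, Z[3]=0)=0; Z[13]=0
i=14: min(r-i=1, Z[4]=0)=0; Z[14]=0
i=15: fresh scan; Z[15]=0
i=16: fresh scan; Z[16]=5 extend→box=[16,21)
i=17: min(r-i=4, Z[1]=0)=0; Z[17]=0
i=18: min(r-i=3, Z[2]=0)=0; Z[18]=0
i=19: min(r-i=2, Z[3]=0)=0; Z[19]=0
i=20: min(r-i=1, Z[4]=0)=0; Z[20]=0
i=21: fresh scan; Z[21]=0
i=22: fresh scan; Z[22]=0
i=23: fresh scan; Z[23]=0
i=24: fresh scan; Z[24]=0
i=25: fresh scan; Z[25]=0
i=26: fresh scan; Z[26]=0
i=27: fresh scan; Z[27]=4 extend→box=[27,31)
i=28: min(r-i=3, Z[1]=0)=0; Z[28]=0
i=29: min(r-i=2, Z[2]=0)=0; Z[29]=0
i=30: min(r-i=1, Z[3]=0)=0; Z[30]=0
i=31: fresh scan; Z[31]=0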